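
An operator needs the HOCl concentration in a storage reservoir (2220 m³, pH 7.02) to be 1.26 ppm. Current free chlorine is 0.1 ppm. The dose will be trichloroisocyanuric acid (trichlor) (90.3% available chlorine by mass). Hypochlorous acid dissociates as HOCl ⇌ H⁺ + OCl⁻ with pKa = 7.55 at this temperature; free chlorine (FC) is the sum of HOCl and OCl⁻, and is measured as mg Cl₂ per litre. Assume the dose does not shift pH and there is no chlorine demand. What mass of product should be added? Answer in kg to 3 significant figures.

3.77 kg

Volume: 2220 m³ = 2,220,000 L.
[OCl⁻]/[HOCl] = 10^(pH − pKa) = 10^(7.02 − 7.55) = 0.2951; fraction as HOCl = 1/(1 + 0.2951) = 0.7721.
Free chlorine required for 1.26 ppm HOCl: 1.26 / 0.7721 = 1.632 ppm.
FC to add: 1.632 − 0.1 = 1.532 mg/L as Cl₂.
Cl₂ equivalent: 1.532 mg/L × 2,220,000 L = 3401 g.
Product at 90.3% available Cl: 3401 / 0.903 = 3766 g.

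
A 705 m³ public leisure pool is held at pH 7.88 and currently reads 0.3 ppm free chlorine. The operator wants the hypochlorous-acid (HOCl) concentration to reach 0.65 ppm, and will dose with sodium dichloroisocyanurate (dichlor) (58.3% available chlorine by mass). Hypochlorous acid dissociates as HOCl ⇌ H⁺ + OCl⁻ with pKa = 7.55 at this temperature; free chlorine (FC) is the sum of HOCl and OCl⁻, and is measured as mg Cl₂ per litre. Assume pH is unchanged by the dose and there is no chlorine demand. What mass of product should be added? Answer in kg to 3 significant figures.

2.10 kg

Volume: 705 m³ = 705,000 L.
[OCl⁻]/[HOCl] = 10^(pH − pKa) = 10^(7.88 − 7.55) = 2.138; fraction as HOCl = 1/(1 + 2.138) = 0.3187.
Free chlorine required for 0.65 ppm HOCl: 0.65 / 0.3187 = 2.04 ppm.
FC to add: 2.04 − 0.3 = 1.74 mg/L as Cl₂.
Cl₂ equivalent: 1.74 mg/L × 705,000 L = 1226 g.
Product at 58.3% available Cl: 1226 / 0.583 = 2104 g.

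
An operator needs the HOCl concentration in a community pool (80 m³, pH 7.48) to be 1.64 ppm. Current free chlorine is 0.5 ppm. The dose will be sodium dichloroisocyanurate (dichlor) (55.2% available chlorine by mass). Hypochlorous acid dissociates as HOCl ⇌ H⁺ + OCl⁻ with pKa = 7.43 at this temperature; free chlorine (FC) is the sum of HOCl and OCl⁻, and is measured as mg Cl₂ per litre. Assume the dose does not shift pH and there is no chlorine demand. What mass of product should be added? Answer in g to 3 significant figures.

432 g

Volume: 80 m³ = 80,000 L.
[OCl⁻]/[HOCl] = 10^(pH − pKa) = 10^(7.48 − 7.43) = 1.122; fraction as HOCl = 1/(1 + 1.122) = 0.4712.
Free chlorine required for 1.64 ppm HOCl: 1.64 / 0.4712 = 3.48 ppm.
FC to add: 3.48 − 0.5 = 2.98 mg/L as Cl₂.
Cl₂ equivalent: 2.98 mg/L × 80,000 L = 238.4 g.
Product at 55.2% available Cl: 238.4 / 0.552 = 431.9 g.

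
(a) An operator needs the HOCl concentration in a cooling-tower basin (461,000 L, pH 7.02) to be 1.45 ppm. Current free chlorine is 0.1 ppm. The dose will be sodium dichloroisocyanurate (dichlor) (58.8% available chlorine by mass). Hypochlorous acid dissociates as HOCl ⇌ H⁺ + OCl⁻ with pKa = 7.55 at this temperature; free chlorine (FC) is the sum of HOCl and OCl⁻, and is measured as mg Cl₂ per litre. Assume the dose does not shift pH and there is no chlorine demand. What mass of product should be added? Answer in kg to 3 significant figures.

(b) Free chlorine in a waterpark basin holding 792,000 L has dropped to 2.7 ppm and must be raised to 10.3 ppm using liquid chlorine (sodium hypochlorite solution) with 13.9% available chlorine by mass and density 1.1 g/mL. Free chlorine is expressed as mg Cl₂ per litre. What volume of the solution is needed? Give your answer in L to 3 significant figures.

(a) 1.39 kg; (b) 39.4 L

(a) [OCl⁻]/[HOCl] = 10^(pH − pKa) = 10^(7.02 − 7.55) = 0.2951; fraction as HOCl = 1/(1 + 0.2951) = 0.7721.
(a) Free chlorine required for 1.45 ppm HOCl: 1.45 / 0.7721 = 1.878 ppm.
(a) FC to add: 1.878 − 0.1 = 1.778 mg/L as Cl₂.
(a) Cl₂ equivalent: 1.778 mg/L × 461,000 L = 819.6 g.
(a) Product at 58.8% available Cl: 819.6 / 0.588 = 1394 g.

(b) Chlorine deficit: 10.3 − 2.7 = 7.6 ppm = 7.6 mg/L as Cl₂.
(b) Cl₂ equivalent needed: 7.6 mg/L × 792,000 L = 6,019,000 mg = 6019 g.
(b) Product at 13.9% available chlorine: 6019 / 0.139 = 43,300 g.
(b) Volume at density 1.1 g/mL: 43,300 g ÷ 1.1 g/mL = 39,370 mL.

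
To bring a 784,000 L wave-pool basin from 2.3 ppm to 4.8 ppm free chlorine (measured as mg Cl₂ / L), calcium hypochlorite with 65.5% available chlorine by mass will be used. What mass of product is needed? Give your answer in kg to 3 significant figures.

Chlorine deficit: 4.8 − 2.3 = 2.5 ppm = 2.5 mg/L as Cl₂.
Cl₂ equivalent needed: 2.5 mg/L × 784,000 L = 1,960,000 mg = 1960 g.
Product at 65.5% available chlorine: 1960 / 0.655 = 2992 g.

2.99 kg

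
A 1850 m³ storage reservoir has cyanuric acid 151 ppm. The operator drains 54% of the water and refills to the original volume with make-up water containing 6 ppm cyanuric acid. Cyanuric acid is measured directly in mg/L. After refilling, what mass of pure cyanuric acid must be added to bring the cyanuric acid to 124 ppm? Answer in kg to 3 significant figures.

Volume: 1850 m³ = 1,850,000 L.
After draining 54% and refilling: 151 × 0.46 + 6 × 0.54 = 72.7 ppm.
Deficit to target: 124 − 72.7 = 51.3 mg/L.
Mass: 51.3 mg/L × 1,850,000 L = 94,910 g cyanuric acid.

94.9 kg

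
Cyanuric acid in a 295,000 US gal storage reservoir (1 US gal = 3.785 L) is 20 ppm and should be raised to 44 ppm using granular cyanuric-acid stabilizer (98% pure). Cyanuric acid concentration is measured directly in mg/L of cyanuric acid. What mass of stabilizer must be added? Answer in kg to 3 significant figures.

27.3 kg

Volume: 295,000 US gal × 3.785 L/gal = 1,116,575 L.
CYA to add: (44 − 20) = 24 mg/L × 1,116,575 L = 26,800 g cyanuric acid.
At 98% purity: 26,800 / 0.98 = 27,340 g product.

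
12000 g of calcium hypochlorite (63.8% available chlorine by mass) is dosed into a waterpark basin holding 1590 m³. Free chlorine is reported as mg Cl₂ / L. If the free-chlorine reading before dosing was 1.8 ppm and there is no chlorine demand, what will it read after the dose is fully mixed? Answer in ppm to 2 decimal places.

Volume: 1590 m³ = 1,590,000 L.
Available chlorine delivered: 12,000 g × 0.638 = 7656 g as Cl₂.
Concentration rise: 7656 g / 1,590,000 L = 4.815 mg/L = 4.82 ppm.
Final FC: 1.8 + 4.82 = 6.62 ppm.

6.62 ppm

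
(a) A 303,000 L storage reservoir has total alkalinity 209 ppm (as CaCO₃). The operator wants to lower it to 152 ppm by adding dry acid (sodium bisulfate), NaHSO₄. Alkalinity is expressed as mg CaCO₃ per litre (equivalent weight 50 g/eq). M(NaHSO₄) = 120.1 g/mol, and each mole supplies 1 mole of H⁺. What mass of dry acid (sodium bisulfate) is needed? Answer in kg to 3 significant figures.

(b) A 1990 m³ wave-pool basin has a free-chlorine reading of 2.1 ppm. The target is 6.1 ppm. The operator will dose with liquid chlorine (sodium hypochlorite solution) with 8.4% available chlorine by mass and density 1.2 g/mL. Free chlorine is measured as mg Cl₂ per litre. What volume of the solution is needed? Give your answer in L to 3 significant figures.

(a) 41.5 kg; (b) 79.0 L

(a) Alkalinity to neutralize: (209 − 152) = 57 mg/L as CaCO₃ × 303,000 L = 17,270 g as CaCO₃.
(a) Equivalents of H⁺ required: 17,270 ÷ 50 g/eq = 345.4 eq = 345.4 mol NaHSO₄.
(a) Mass of NaHSO₄: 345.4 × 120.1 = 41,480 g.

(b) Volume: 1990 m³ = 1,990,000 L.
(b) Chlorine deficit: 6.1 − 2.1 = 4 ppm = 4 mg/L as Cl₂.
(b) Cl₂ equivalent needed: 4 mg/L × 1,990,000 L = 7,960,000 mg = 7960 g.
(b) Product at 8.4% available chlorine: 7960 / 0.084 = 94,760 g.
(b) Volume at density 1.2 g/mL: 94,760 g ÷ 1.2 g/mL = 78,970 mL.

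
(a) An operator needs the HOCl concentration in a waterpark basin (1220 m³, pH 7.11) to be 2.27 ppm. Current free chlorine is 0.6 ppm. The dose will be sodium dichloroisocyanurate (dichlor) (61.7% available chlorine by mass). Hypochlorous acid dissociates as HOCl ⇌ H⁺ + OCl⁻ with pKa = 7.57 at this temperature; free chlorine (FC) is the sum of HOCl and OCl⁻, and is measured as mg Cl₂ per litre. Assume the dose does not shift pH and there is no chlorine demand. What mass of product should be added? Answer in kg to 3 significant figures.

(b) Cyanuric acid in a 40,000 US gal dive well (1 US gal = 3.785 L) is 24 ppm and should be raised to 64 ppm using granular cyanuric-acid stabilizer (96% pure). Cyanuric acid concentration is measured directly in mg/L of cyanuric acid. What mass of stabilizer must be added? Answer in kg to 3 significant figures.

(a) Volume: 1220 m³ = 1,220,000 L.
(a) [OCl⁻]/[HOCl] = 10^(pH − pKa) = 10^(7.11 − 7.57) = 0.3467; fraction as HOCl = 1/(1 + 0.3467) = 0.7425.
(a) Free chlorine required for 2.27 ppm HOCl: 2.27 / 0.7425 = 3.057 ppm.
(a) FC to add: 3.057 − 0.6 = 2.457 mg/L as Cl₂.
(a) Cl₂ equivalent: 2.457 mg/L × 1,220,000 L = 2998 g.
(a) Product at 61.7% available Cl: 2998 / 0.617 = 4858 g.

(b) Volume: 40,000 US gal × 3.785 L/gal = 151,400 L.
(b) CYA to add: (64 − 24) = 40 mg/L × 151,400 L = 6056 g cyanuric acid.
(b) At 96% purity: 6056 / 0.96 = 6308 g product.

(a) 4.86 kg; (b) 6.31 kg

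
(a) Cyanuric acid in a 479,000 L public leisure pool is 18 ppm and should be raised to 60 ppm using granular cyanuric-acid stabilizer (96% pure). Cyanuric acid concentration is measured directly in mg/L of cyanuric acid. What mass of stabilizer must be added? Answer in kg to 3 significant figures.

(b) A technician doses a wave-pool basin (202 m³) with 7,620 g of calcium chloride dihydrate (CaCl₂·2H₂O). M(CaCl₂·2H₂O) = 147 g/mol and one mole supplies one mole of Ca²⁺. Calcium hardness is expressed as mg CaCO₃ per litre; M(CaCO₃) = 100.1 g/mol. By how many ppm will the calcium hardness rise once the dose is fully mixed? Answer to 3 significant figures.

(a) 21.0 kg; (b) 25.7 ppm

(a) CYA to add: (60 − 18) = 42 mg/L × 479,000 L = 20,120 g cyanuric acid.
(a) At 96% purity: 20,120 / 0.96 = 20,960 g product.

(b) Volume: 202 m³ = 202,000 L.
(b) Moles of Ca²⁺: 7,620 g ÷ 147 g/mol = 51.84 mol.
(b) As CaCO₃: 51.84 mol × 100.1 g/mol = 5189 g.
(b) Rise: 5189 g / 202,000 L × 1000 = 25.69 mg/L.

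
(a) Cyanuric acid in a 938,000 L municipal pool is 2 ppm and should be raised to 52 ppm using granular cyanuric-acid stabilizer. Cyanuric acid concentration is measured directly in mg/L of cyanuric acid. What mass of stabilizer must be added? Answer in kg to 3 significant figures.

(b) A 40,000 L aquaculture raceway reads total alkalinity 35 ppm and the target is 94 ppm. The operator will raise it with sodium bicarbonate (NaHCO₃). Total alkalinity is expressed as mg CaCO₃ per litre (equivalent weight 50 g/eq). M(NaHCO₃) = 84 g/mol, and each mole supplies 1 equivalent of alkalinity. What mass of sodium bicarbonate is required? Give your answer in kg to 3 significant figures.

(a) CYA to add: (52 − 2) = 50 mg/L × 938,000 L = 46,900 g cyanuric acid.

(b) Alkalinity to add: (94 − 35) = 59 mg/L as CaCO₃ × 40,000 L = 2360 g as CaCO₃.
(b) Equivalents: 2360 g ÷ 50 g/eq = 47.2 eq.
(b) NaHCO₃ supplies 1 eq per mole → 47.2 mol.
(b) Mass: 47.2 mol × 84 g/mol = 3965 g.

(a) 46.9 kg; (b) 3.96 kg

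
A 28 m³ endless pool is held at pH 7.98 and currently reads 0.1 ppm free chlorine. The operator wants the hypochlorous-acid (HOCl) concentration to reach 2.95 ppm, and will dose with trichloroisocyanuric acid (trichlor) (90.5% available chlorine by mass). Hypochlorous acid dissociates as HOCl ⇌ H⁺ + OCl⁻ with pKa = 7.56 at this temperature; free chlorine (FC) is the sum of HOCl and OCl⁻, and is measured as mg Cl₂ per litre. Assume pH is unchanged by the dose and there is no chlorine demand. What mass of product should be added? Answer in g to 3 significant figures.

328 g

Volume: 28 m³ = 28,000 L.
[OCl⁻]/[HOCl] = 10^(pH − pKa) = 10^(7.98 − 7.56) = 2.63; fraction as HOCl = 1/(1 + 2.63) = 0.2755.
Free chlorine required for 2.95 ppm HOCl: 2.95 / 0.2755 = 10.71 ppm.
FC to add: 10.71 − 0.1 = 10.61 mg/L as Cl₂.
Cl₂ equivalent: 10.61 mg/L × 28,000 L = 297.1 g.
Product at 90.5% available Cl: 297.1 / 0.905 = 328.2 g.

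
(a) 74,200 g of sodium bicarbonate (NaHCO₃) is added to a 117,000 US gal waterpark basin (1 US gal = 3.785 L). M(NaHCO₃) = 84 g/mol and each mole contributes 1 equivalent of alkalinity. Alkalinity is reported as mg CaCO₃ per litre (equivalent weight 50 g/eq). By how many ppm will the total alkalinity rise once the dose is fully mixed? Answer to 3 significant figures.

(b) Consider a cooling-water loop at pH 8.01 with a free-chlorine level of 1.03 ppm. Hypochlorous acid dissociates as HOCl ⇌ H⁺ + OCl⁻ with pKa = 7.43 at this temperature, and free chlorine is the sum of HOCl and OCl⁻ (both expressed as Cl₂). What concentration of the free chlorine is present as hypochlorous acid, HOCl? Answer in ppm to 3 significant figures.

(a) 99.7 ppm; (b) 0.214 ppm

(a) Volume: 117,000 US gal × 3.785 L/gal = 442,845 L.
(a) Moles of NaHCO₃: 74,200 g ÷ 84 g/mol = 883.3 mol → 883.3 eq of alkalinity.
(a) As CaCO₃: 883.3 eq × 50 g/eq = 44,170 g.
(a) Rise: 44,170 g / 442,845 L × 1000 = 99.73 mg/L.

(b) [OCl⁻]/[HOCl] = 10^(pH − pKa) = 10^(8.01 − 7.43) = 10^0.58 = 3.802.
(b) Fraction as HOCl = 1 / (1 + 3.802) = 0.2083.
(b) HOCl = 0.2083 × 1.03 ppm = 0.2145 ppm.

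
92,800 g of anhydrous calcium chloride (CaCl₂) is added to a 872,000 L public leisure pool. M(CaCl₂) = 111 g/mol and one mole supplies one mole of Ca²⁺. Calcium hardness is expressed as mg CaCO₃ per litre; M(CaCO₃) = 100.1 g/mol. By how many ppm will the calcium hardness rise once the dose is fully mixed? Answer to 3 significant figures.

96.0 ppm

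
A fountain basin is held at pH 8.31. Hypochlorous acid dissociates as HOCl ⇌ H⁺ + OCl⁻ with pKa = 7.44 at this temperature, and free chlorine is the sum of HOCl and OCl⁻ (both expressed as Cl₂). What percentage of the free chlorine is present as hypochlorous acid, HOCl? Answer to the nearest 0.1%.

11.9%

[OCl⁻]/[HOCl] = 10^(pH − pKa) = 10^(8.31 − 7.44) = 10^0.87 = 7.413.
Fraction as HOCl = 1 / (1 + 7.413) = 0.1189.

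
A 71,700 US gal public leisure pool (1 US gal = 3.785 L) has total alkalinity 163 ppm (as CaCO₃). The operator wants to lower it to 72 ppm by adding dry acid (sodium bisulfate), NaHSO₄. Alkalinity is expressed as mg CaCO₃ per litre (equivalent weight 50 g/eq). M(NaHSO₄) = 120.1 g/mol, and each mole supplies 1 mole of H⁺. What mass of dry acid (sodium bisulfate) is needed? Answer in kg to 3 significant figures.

59.3 kg

Volume: 71,700 US gal × 3.785 L/gal = 271,384 L.
Alkalinity to neutralize: (163 − 72) = 91 mg/L as CaCO₃ × 271,384 L = 24,700 g as CaCO₃.
Equivalents of H⁺ required: 24,700 ÷ 50 g/eq = 493.9 eq = 493.9 mol NaHSO₄.
Mass of NaHSO₄: 493.9 × 120.1 = 59,320 g.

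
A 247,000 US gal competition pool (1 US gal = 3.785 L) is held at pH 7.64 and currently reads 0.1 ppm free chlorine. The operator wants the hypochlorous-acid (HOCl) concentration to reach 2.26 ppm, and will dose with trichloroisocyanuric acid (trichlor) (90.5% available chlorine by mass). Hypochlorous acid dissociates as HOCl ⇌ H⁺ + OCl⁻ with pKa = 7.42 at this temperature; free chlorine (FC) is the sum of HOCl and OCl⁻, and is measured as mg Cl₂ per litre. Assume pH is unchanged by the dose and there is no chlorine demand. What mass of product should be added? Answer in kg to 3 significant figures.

6.11 kg

Volume: 247,000 US gal × 3.785 L/gal = 934,895 L.
[OCl⁻]/[HOCl] = 10^(pH − pKa) = 10^(7.64 − 7.42) = 1.66; fraction as HOCl = 1/(1 + 1.66) = 0.376.
Free chlorine required for 2.26 ppm HOCl: 2.26 / 0.376 = 6.011 ppm.
FC to add: 6.011 − 0.1 = 5.911 mg/L as Cl₂.
Cl₂ equivalent: 5.911 mg/L × 934,895 L = 5526 g.
Product at 90.5% available Cl: 5526 / 0.905 = 6106 g.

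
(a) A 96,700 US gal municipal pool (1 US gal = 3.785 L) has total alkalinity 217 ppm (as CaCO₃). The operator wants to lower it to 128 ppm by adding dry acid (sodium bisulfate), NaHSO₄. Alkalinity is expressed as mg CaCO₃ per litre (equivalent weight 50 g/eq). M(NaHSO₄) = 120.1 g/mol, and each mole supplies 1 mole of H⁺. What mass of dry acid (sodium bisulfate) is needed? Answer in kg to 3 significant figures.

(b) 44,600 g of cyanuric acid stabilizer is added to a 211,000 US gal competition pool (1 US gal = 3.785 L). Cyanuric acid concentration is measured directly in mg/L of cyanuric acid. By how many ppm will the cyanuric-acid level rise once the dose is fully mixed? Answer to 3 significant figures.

(a) 78.2 kg; (b) 55.8 ppm

(a) Volume: 96,700 US gal × 3.785 L/gal = 366,010 L.
(a) Alkalinity to neutralize: (217 − 128) = 89 mg/L as CaCO₃ × 366,010 L = 32,570 g as CaCO₃.
(a) Equivalents of H⁺ required: 32,570 ÷ 50 g/eq = 651.5 eq = 651.5 mol NaHSO₄.
(a) Mass of NaHSO₄: 651.5 × 120.1 = 78,240 g.

(b) Volume: 211,000 US gal × 3.785 L/gal = 798,635 L.
(b) Rise: 44,600 g / 798,635 L × 1000 = 55.85 mg/L.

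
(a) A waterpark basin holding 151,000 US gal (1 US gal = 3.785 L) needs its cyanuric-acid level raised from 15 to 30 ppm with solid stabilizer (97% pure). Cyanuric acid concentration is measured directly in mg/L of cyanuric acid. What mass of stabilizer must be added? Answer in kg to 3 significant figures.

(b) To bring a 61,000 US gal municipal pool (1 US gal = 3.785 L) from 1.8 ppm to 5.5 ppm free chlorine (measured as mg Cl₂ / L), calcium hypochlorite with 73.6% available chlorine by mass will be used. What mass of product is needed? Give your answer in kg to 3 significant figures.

(a) 8.84 kg; (b) 1.16 kg

(a) Volume: 151,000 US gal × 3.785 L/gal = 571,535 L.
(a) CYA to add: (30 − 15) = 15 mg/L × 571,535 L = 8573 g cyanuric acid.
(a) At 97% purity: 8573 / 0.97 = 8838 g product.

(b) Volume: 61,000 US gal × 3.785 L/gal = 230,885 L.
(b) Chlorine deficit: 5.5 − 1.8 = 3.7 ppm = 3.7 mg/L as Cl₂.
(b) Cl₂ equivalent needed: 3.7 mg/L × 230,885 L = 854,300 mg = 854.3 g.
(b) Product at 73.6% available chlorine: 854.3 / 0.736 = 1161 g.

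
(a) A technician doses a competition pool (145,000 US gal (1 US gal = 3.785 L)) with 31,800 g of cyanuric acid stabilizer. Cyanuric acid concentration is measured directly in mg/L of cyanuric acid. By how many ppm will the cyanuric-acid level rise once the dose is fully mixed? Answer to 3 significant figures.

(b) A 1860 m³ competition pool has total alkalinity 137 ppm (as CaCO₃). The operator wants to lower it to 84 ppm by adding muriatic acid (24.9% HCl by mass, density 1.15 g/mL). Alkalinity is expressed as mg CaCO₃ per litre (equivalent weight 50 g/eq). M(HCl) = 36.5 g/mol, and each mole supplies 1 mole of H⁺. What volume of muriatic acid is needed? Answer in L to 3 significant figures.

(a) Volume: 145,000 US gal × 3.785 L/gal = 548,825 L.
(a) Rise: 31,800 g / 548,825 L × 1000 = 57.94 mg/L.

(b) Volume: 1860 m³ = 1,860,000 L.
(b) Alkalinity to neutralize: (137 − 84) = 53 mg/L as CaCO₃ × 1,860,000 L = 98,580 g as CaCO₃.
(b) Equivalents of H⁺ required: 98,580 ÷ 50 g/eq = 1972 eq = 1972 mol HCl.
(b) Mass of HCl: 1972 × 36.5 = 71,960 g.
(b) Mass of 24.9% solution: 71,960 / 0.249 = 289,000 g.
(b) Volume: 289,000 g ÷ 1.15 g/mL = 251,300 mL.

(a) 57.9 ppm; (b) 251 L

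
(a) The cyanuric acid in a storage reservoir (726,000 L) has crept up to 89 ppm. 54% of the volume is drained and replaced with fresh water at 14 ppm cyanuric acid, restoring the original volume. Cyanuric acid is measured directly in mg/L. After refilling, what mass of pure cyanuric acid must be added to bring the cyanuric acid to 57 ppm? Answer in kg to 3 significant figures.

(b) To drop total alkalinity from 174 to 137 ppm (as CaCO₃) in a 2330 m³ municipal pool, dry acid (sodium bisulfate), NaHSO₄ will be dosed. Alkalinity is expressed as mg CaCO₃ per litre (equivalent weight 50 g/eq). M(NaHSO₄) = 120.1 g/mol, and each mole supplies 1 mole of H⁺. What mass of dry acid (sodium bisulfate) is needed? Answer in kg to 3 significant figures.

(a) After draining 54% and refilling: 89 × 0.46 + 14 × 0.54 = 48.5 ppm.
(a) Deficit to target: 57 − 48.5 = 8.5 mg/L.
(a) Mass: 8.5 mg/L × 726,000 L = 6171 g cyanuric acid.

(b) Volume: 2330 m³ = 2,330,000 L.
(b) Alkalinity to neutralize: (174 − 137) = 37 mg/L as CaCO₃ × 2,330,000 L = 86,210 g as CaCO₃.
(b) Equivalents of H⁺ required: 86,210 ÷ 50 g/eq = 1724 eq = 1724 mol NaHSO₄.
(b) Mass of NaHSO₄: 1724 × 120.1 = 207,100 g.

(a) 6.17 kg; (b) 207 kg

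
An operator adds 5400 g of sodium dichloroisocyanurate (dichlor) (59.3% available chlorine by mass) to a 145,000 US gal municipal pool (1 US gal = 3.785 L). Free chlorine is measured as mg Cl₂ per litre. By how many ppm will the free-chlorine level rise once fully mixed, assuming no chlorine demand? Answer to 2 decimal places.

Volume: 145,000 US gal × 3.785 L/gal = 548,825 L.
Available chlorine delivered: 5400 g × 0.593 = 3202 g as Cl₂.
Concentration rise: 3202 g / 548,825 L = 5.835 mg/L = 5.83 ppm.

5.83 ppm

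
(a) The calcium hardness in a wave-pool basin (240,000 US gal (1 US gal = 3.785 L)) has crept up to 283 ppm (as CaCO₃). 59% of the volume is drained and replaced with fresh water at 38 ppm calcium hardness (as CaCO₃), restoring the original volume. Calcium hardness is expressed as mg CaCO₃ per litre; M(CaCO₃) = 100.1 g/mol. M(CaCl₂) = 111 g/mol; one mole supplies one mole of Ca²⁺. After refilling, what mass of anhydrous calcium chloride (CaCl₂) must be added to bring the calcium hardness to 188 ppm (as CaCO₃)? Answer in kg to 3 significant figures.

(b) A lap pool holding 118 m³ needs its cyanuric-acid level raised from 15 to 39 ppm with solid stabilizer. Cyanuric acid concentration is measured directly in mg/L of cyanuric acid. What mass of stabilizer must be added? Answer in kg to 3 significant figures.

(a) 49.9 kg; (b) 2.83 kg

(a) Volume: 240,000 US gal × 3.785 L/gal = 908,400 L.
(a) After draining 59% and refilling: 283 × 0.41 + 38 × 0.59 = 138.45 ppm.
(a) Deficit to target: 188 − 138.45 = 49.55 mg/L.
(a) As CaCO₃: 49.55 mg/L × 908,400 L = 45,010 g; ÷ 100.1 = 449.7 mol Ca²⁺.
(a) Mass: 449.7 × 111 = 49,910 g.

(b) Volume: 118 m³ = 118,000 L.
(b) CYA to add: (39 − 15) = 24 mg/L × 118,000 L = 2832 g cyanuric acid.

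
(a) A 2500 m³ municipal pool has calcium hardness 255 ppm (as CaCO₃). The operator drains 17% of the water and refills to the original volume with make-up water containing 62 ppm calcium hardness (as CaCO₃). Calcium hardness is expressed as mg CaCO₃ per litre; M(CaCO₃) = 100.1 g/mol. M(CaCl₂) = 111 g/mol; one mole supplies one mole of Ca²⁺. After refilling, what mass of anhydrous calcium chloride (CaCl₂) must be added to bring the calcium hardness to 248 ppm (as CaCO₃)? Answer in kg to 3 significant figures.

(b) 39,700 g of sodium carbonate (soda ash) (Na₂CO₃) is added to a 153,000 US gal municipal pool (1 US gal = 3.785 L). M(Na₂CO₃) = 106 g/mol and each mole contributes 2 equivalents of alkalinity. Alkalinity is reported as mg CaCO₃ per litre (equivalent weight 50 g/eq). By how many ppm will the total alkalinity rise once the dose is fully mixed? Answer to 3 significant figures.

(a) Volume: 2500 m³ = 2,500,000 L.
(a) After draining 17% and refilling: 255 × 0.83 + 62 × 0.17 = 222.19 ppm.
(a) Deficit to target: 248 − 222.19 = 25.81 mg/L.
(a) As CaCO₃: 25.81 mg/L × 2,500,000 L = 64,530 g; ÷ 100.1 = 644.6 mol Ca²⁺.
(a) Mass: 644.6 × 111 = 71,550 g.

(b) Volume: 153,000 US gal × 3.785 L/gal = 579,105 L.
(b) Moles of Na₂CO₃: 39,700 g ÷ 106 g/mol = 374.5 mol → 749.1 eq of alkalinity.
(b) As CaCO₃: 749.1 eq × 50 g/eq = 37,450 g.
(b) Rise: 37,450 g / 579,105 L × 1000 = 64.67 mg/L.

(a) 71.6 kg; (b) 64.7 ppm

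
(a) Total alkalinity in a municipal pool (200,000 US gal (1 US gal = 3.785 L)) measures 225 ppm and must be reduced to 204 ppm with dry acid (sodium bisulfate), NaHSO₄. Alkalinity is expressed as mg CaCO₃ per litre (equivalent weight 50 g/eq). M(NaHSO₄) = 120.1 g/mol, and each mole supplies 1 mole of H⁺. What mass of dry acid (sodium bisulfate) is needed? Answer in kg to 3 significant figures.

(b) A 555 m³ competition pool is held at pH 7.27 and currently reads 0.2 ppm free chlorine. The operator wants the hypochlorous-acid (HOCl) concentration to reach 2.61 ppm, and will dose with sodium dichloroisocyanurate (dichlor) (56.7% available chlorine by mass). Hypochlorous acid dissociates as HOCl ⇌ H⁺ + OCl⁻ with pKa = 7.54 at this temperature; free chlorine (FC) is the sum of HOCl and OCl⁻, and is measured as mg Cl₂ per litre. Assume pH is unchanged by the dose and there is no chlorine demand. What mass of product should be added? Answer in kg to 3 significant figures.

(a) Volume: 200,000 US gal × 3.785 L/gal = 757,000 L.
(a) Alkalinity to neutralize: (225 − 204) = 21 mg/L as CaCO₃ × 757,000 L = 15,900 g as CaCO₃.
(a) Equivalents of H⁺ required: 15,900 ÷ 50 g/eq = 317.9 eq = 317.9 mol NaHSO₄.
(a) Mass of NaHSO₄: 317.9 × 120.1 = 38,180 g.

(b) Volume: 555 m³ = 555,000 L.
(b) [OCl⁻]/[HOCl] = 10^(pH − pKa) = 10^(7.27 − 7.54) = 0.537; fraction as HOCl = 1/(1 + 0.537) = 0.6506.
(b) Free chlorine required for 2.61 ppm HOCl: 2.61 / 0.6506 = 4.012 ppm.
(b) FC to add: 4.012 − 0.2 = 3.812 mg/L as Cl₂.
(b) Cl₂ equivalent: 3.812 mg/L × 555,000 L = 2115 g.
(b) Product at 56.7% available Cl: 2115 / 0.567 = 3731 g.

(a) 38.2 kg; (b) 3.73 kg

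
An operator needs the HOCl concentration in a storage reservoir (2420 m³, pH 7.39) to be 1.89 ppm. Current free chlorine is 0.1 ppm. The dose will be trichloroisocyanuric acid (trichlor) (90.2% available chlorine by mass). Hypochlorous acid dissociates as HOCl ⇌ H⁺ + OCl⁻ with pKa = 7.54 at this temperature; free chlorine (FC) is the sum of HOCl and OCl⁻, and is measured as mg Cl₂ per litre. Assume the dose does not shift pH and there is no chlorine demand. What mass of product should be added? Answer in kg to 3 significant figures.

Volume: 2420 m³ = 2,420,000 L.
[OCl⁻]/[HOCl] = 10^(pH − pKa) = 10^(7.39 − 7.54) = 0.7079; fraction as HOCl = 1/(1 + 0.7079) = 0.5855.
Free chlorine required for 1.89 ppm HOCl: 1.89 / 0.5855 = 3.228 ppm.
FC to add: 3.228 − 0.1 = 3.128 mg/L as Cl₂.
Cl₂ equivalent: 3.128 mg/L × 2,420,000 L = 7570 g.
Product at 90.2% available Cl: 7570 / 0.902 = 8392 g.

8.39 kg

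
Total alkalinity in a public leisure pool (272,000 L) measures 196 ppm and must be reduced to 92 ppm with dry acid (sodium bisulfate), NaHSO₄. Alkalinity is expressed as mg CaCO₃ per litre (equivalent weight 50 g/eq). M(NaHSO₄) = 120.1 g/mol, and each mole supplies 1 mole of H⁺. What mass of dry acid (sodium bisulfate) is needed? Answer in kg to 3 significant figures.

67.9 kg

Alkalinity to neutralize: (196 − 92) = 104 mg/L as CaCO₃ × 272,000 L = 28,290 g as CaCO₃.
Equivalents of H⁺ required: 28,290 ÷ 50 g/eq = 565.8 eq = 565.8 mol NaHSO₄.
Mass of NaHSO₄: 565.8 × 120.1 = 67,950 g.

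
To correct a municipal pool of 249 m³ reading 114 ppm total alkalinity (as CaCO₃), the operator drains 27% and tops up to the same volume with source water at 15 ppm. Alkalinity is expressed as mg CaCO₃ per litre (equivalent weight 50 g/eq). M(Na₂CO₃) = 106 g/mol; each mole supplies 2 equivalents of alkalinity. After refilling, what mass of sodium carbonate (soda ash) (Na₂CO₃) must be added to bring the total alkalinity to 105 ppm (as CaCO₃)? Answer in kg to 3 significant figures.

Volume: 249 m³ = 249,000 L.
After draining 27% and refilling: 114 × 0.73 + 15 × 0.27 = 87.27 ppm.
Deficit to target: 105 − 87.27 = 17.73 mg/L.
As CaCO₃: 17.73 mg/L × 249,000 L = 4415 g; ÷ 50 g/eq ÷ 2 = 44.15 mol Na₂CO₃.
Mass: 44.15 × 106 = 4680 g.

4.68 kg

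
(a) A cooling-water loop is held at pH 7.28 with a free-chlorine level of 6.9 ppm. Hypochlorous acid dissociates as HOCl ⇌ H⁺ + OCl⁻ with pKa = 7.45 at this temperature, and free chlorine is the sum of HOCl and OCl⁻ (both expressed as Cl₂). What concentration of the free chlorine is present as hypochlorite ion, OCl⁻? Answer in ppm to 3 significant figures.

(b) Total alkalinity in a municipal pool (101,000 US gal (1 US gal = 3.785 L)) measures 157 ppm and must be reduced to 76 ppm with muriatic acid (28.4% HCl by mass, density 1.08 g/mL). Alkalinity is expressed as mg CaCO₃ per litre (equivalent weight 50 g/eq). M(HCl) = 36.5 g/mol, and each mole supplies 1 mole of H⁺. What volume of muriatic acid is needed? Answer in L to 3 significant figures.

(a) 2.78 ppm; (b) 73.7 L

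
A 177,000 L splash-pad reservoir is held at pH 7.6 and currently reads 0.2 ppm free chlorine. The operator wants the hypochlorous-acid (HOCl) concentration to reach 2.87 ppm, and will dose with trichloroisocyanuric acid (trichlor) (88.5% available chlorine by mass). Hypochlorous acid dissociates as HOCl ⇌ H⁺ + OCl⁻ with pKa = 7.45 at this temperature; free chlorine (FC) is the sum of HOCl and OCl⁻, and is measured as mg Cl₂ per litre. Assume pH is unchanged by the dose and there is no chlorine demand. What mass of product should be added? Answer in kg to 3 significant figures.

1.34 kg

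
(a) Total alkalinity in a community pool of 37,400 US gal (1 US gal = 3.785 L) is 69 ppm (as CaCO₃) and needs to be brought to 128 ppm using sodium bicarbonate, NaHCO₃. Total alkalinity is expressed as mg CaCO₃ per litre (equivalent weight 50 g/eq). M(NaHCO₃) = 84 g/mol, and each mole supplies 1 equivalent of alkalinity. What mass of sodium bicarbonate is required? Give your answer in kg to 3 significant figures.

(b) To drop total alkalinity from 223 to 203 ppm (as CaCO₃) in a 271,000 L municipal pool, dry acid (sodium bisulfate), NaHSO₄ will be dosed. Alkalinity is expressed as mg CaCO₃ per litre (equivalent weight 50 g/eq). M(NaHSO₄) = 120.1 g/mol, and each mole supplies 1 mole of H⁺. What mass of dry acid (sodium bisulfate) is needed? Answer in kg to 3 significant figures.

(a) Volume: 37,400 US gal × 3.785 L/gal = 141,559 L.
(a) Alkalinity to add: (128 − 69) = 59 mg/L as CaCO₃ × 141,559 L = 8352 g as CaCO₃.
(a) Equivalents: 8352 g ÷ 50 g/eq = 167 eq.
(a) NaHCO₃ supplies 1 eq per mole → 167 mol.
(a) Mass: 167 mol × 84 g/mol = 14,030 g.

(b) Alkalinity to neutralize: (223 − 203) = 20 mg/L as CaCO₃ × 271,000 L = 5420 g as CaCO₃.
(b) Equivalents of H⁺ required: 5420 ÷ 50 g/eq = 108.4 eq = 108.4 mol NaHSO₄.
(b) Mass of NaHSO₄: 108.4 × 120.1 = 13,020 g.

(a) 14.0 kg; (b) 13.0 kg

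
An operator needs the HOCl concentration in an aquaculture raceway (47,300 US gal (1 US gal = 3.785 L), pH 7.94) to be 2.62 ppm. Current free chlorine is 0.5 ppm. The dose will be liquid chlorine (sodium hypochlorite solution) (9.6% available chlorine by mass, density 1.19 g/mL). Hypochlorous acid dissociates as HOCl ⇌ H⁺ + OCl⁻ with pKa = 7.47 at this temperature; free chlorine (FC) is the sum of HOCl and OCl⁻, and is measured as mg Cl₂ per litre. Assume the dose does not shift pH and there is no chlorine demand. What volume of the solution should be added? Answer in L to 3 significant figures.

15.4 L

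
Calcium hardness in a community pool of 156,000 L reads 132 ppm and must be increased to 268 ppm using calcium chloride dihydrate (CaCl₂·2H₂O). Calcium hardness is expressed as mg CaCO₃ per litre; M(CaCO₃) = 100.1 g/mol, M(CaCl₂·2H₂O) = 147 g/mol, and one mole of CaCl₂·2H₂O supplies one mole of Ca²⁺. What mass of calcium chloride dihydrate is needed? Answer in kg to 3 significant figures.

Hardness to add: (268 − 132) = 136 mg/L as CaCO₃ × 156,000 L = 21,220 g as CaCO₃.
Moles of Ca²⁺ (1 mol Ca²⁺ ≡ 1 mol CaCO₃): 21,220 / 100.1 g/mol = 211.9 mol.
Mass of CaCl₂·2H₂O: 211.9 × 147 = 31,160 g.

31.2 kg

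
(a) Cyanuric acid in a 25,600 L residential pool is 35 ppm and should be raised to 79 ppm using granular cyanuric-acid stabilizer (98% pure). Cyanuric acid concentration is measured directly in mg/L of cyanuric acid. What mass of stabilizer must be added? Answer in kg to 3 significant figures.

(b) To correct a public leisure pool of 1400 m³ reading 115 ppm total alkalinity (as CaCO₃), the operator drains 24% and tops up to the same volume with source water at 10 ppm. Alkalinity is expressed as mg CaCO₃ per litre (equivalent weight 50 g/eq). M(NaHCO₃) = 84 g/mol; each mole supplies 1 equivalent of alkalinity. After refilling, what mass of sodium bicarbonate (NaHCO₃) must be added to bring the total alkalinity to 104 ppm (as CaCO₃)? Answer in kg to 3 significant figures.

(a) CYA to add: (79 − 35) = 44 mg/L × 25,600 L = 1126 g cyanuric acid.
(a) At 98% purity: 1126 / 0.98 = 1149 g product.

(b) Volume: 1400 m³ = 1,400,000 L.
(b) After draining 24% and refilling: 115 × 0.76 + 10 × 0.24 = 89.8 ppm.
(b) Deficit to target: 104 − 89.8 = 14.2 mg/L.
(b) As CaCO₃: 14.2 mg/L × 1,400,000 L = 19,880 g; ÷ 50 g/eq ÷ 1 = 397.6 mol NaHCO₃.
(b) Mass: 397.6 × 84 = 33,400 g.

(a) 1.15 kg; (b) 33.4 kg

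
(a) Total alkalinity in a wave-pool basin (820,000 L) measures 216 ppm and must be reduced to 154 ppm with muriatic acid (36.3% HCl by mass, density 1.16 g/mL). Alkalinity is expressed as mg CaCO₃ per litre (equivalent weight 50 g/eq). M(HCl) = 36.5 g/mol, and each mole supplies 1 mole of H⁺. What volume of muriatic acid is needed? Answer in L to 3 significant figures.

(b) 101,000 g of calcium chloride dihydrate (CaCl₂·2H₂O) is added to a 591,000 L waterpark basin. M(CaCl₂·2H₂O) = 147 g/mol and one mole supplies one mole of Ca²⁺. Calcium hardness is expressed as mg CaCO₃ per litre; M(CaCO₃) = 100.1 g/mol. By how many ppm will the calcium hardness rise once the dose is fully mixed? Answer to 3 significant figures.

(a) Alkalinity to neutralize: (216 − 154) = 62 mg/L as CaCO₃ × 820,000 L = 50,840 g as CaCO₃.
(a) Equivalents of H⁺ required: 50,840 ÷ 50 g/eq = 1017 eq = 1017 mol HCl.
(a) Mass of HCl: 1017 × 36.5 = 37,110 g.
(a) Mass of 36.3% solution: 37,110 / 0.363 = 102,200 g.
(a) Volume: 102,200 g ÷ 1.16 g/mL = 88,140 mL.

(b) Moles of Ca²⁺: 101,000 g ÷ 147 g/mol = 687.1 mol.
(b) As CaCO₃: 687.1 mol × 100.1 g/mol = 68,780 g.
(b) Rise: 68,780 g / 591,000 L × 1000 = 116.4 mg/L.

(a) 88.1 L; (b) 116 ppm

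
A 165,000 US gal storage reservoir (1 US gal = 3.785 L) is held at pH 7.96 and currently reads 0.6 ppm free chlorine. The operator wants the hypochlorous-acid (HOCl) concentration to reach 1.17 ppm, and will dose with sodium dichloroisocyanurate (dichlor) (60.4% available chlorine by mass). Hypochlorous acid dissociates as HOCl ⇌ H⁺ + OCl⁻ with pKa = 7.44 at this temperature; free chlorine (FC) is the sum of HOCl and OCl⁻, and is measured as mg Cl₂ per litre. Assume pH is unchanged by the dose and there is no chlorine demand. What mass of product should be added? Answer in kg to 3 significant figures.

4.60 kg

Volume: 165,000 US gal × 3.785 L/gal = 624,525 L.
[OCl⁻]/[HOCl] = 10^(pH − pKa) = 10^(7.96 − 7.44) = 3.311; fraction as HOCl = 1/(1 + 3.311) = 0.2319.
Free chlorine required for 1.17 ppm HOCl: 1.17 / 0.2319 = 5.044 ppm.
FC to add: 5.044 − 0.6 = 4.444 mg/L as Cl₂.
Cl₂ equivalent: 4.444 mg/L × 624,525 L = 2776 g.
Product at 60.4% available Cl: 2776 / 0.604 = 4595 g.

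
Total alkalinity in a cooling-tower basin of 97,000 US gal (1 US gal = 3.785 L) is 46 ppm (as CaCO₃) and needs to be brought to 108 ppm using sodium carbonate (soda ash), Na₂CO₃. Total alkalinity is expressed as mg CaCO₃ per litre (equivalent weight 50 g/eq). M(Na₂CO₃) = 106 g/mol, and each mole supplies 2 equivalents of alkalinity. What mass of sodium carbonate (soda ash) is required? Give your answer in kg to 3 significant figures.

Volume: 97,000 US gal × 3.785 L/gal = 367,145 L.
Alkalinity to add: (108 − 46) = 62 mg/L as CaCO₃ × 367,145 L = 22,760 g as CaCO₃.
Equivalents: 22,760 g ÷ 50 g/eq = 455.3 eq.
Each mole of Na₂CO₃ supplies 2 eq, so 455.3 / 2 = 227.6 mol.
Mass: 227.6 mol × 106 g/mol = 24,130 g.

24.1 kg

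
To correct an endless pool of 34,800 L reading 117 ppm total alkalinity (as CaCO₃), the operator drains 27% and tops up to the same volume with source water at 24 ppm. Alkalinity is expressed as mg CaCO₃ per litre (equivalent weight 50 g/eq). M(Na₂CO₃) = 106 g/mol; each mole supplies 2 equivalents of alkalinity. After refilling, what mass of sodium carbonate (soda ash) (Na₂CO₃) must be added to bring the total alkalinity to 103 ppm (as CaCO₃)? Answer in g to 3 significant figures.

After draining 27% and refilling: 117 × 0.73 + 24 × 0.27 = 91.89 ppm.
Deficit to target: 103 − 91.89 = 11.11 mg/L.
As CaCO₃: 11.11 mg/L × 34,800 L = 386.6 g; ÷ 50 g/eq ÷ 2 = 3.866 mol Na₂CO₃.
Mass: 3.866 × 106 = 409.8 g.

410 g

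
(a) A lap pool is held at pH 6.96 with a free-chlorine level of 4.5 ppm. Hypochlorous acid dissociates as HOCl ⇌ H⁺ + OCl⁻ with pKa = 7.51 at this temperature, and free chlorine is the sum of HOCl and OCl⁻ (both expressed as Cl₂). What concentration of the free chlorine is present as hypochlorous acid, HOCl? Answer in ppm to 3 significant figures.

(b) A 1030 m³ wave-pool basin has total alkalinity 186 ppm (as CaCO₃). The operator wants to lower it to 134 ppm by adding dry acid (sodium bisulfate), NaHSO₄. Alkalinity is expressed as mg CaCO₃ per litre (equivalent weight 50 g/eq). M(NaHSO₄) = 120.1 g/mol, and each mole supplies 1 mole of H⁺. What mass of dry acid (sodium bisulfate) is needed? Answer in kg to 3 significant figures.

(a) 3.51 ppm; (b) 129 kg

(a) [OCl⁻]/[HOCl] = 10^(pH − pKa) = 10^(6.96 − 7.51) = 10^-0.55 = 0.2818.
(a) Fraction as HOCl = 1 / (1 + 0.2818) = 0.7801.
(a) HOCl = 0.7801 × 4.5 ppm = 3.511 ppm.

(b) Volume: 1030 m³ = 1,030,000 L.
(b) Alkalinity to neutralize: (186 − 134) = 52 mg/L as CaCO₃ × 1,030,000 L = 53,560 g as CaCO₃.
(b) Equivalents of H⁺ required: 53,560 ÷ 50 g/eq = 1071 eq = 1071 mol NaHSO₄.
(b) Mass of NaHSO₄: 1071 × 120.1 = 128,700 g.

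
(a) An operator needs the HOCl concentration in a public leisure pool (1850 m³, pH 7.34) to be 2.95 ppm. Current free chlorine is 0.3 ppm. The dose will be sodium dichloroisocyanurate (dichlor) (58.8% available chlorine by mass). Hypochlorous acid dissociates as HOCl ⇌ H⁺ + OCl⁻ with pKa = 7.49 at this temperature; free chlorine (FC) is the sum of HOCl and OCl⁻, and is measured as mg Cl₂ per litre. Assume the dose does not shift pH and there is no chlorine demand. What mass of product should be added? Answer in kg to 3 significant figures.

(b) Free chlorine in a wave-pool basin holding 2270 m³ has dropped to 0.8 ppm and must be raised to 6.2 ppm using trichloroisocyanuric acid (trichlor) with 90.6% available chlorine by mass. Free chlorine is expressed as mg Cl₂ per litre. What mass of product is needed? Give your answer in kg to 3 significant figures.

(a) 14.9 kg; (b) 13.5 kg

(a) Volume: 1850 m³ = 1,850,000 L.
(a) [OCl⁻]/[HOCl] = 10^(pH − pKa) = 10^(7.34 − 7.49) = 0.7079; fraction as HOCl = 1/(1 + 0.7079) = 0.5855.
(a) Free chlorine required for 2.95 ppm HOCl: 2.95 / 0.5855 = 5.038 ppm.
(a) FC to add: 5.038 − 0.3 = 4.738 mg/L as Cl₂.
(a) Cl₂ equivalent: 4.738 mg/L × 1,850,000 L = 8766 g.
(a) Product at 58.8% available Cl: 8766 / 0.588 = 14,910 g.

(b) Volume: 2270 m³ = 2,270,000 L.
(b) Chlorine deficit: 6.2 − 0.8 = 5.4 ppm = 5.4 mg/L as Cl₂.
(b) Cl₂ equivalent needed: 5.4 mg/L × 2,270,000 L = 12,260,000 mg = 12,260 g.
(b) Product at 90.6% available chlorine: 12,260 / 0.906 = 13,530 g.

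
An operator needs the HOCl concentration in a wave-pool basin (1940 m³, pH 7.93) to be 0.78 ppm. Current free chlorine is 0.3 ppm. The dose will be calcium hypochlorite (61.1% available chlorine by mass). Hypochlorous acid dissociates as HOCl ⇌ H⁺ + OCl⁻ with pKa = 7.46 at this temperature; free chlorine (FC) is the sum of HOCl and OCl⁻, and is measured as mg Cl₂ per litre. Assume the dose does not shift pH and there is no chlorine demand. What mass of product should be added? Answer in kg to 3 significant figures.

Volume: 1940 m³ = 1,940,000 L.
[OCl⁻]/[HOCl] = 10^(pH − pKa) = 10^(7.93 − 7.46) = 2.951; fraction as HOCl = 1/(1 + 2.951) = 0.2531.
Free chlorine required for 0.78 ppm HOCl: 0.78 / 0.2531 = 3.082 ppm.
FC to add: 3.082 − 0.3 = 2.782 mg/L as Cl₂.
Cl₂ equivalent: 2.782 mg/L × 1,940,000 L = 5397 g.
Product at 61.1% available Cl: 5397 / 0.611 = 8833 g.

8.83 kg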